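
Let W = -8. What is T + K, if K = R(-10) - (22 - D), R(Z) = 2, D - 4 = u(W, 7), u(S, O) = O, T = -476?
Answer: -485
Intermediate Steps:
D = 11 (D = 4 + 7 = 11)
K = -9 (K = 2 - (22 - 1*11) = 2 - (22 - 11) = 2 - 1*11 = 2 - 11 = -9)
T + K = -476 - 9 = -485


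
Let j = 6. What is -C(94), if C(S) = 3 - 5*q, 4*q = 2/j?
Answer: -31/12 ≈ -2.5833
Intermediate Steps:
q = 1/12 (q = (2/6)/4 = (2*(1/6))/4 = (1/4)*(1/3) = 1/12 ≈ 0.083333)
C(S) = 31/12 (C(S) = 3 - 5*1/12 = 3 - 5/12 = 31/12)
-C(94) = -1*31/12 = -31/12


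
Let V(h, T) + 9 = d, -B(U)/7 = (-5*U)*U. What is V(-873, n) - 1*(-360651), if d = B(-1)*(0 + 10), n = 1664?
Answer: 360992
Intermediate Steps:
B(U) = 35*U² (B(U) = -7*(-5*U)*U = -(-35)*U² = 35*U²)
d = 350 (d = (35*(-1)²)*(0 + 10) = (35*1)*10 = 35*10 = 350)
V(h, T) = 341 (V(h, T) = -9 + 350 = 341)
V(-873, n) - 1*(-360651) = 341 - 1*(-360651) = 341 + 360651 = 360992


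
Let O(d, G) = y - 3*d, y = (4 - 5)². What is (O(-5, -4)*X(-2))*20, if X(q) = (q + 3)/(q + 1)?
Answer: -320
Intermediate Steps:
X(q) = (3 + q)/(1 + q)
y = 1 (y = (-1)² = 1)
O(d, G) = 1 - 3*d
(O(-5, -4)*X(-2))*20 = ((1 - 3*(-5))*((3 - 2)/(1 - 2)))*20 = ((1 + 15)*(1/(-1)))*20 = (16*(-1*1))*20 = (16*(-1))*20 = -16*20 = -320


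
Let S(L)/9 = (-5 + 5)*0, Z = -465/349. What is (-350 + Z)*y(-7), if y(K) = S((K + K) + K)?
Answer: 0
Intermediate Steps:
Z = -465/349 (Z = -465*1/349 = -465/349 ≈ -1.3324)
S(L) = 0 (S(L) = 9*((-5 + 5)*0) = 9*(0*0) = 9*0 = 0)
y(K) = 0
(-350 + Z)*y(-7) = (-350 - 465/349)*0 = -122615/349*0 = 0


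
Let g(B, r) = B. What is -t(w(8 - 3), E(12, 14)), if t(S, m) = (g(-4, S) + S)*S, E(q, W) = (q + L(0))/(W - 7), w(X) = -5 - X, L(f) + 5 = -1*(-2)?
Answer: -140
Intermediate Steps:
L(f) = -3 (L(f) = -5 - 1*(-2) = -5 + 2 = -3)
E(q, W) = (-3 + q)/(-7 + W) (E(q, W) = (q - 3)/(W - 7) = (-3 + q)/(-7 + W))
t(S, m) = S*(-4 + S) (t(S, m) = (-4 + S)*S = S*(-4 + S))
-t(w(8 - 3), E(12, 14)) = -(-5 - (8 - 3))*(-4 + (-5 - (8 - 3))) = -(-5 - 1*5)*(-4 + (-5 - 1*5)) = -(-5 - 5)*(-4 + (-5 - 5)) = -(-10)*(-4 - 10) = -(-10)*(-14) = -1*140 = -140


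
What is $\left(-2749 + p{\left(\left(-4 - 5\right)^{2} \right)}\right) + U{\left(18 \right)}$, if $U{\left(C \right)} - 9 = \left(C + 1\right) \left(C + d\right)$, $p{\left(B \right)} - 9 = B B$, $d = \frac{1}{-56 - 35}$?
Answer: $\frac{379633}{91} \approx 4171.8$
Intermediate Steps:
$d = - \frac{1}{91}$ ($d = \frac{1}{-91} = - \frac{1}{91} \approx -0.010989$)
$p{\left(B \right)} = 9 + B^{2}$ ($p{\left(B \right)} = 9 + B B = 9 + B^{2}$)
$U{\left(C \right)} = 9 + \left(1 + C\right) \left(- \frac{1}{91} + C\right)$ ($U{\left(C \right)} = 9 + \left(C + 1\right) \left(C - \frac{1}{91}\right) = 9 + \left(1 + C\right) \left(- \frac{1}{91} + C\right)$)
$\left(-2749 + p{\left(\left(-4 - 5\right)^{2} \right)}\right) + U{\left(18 \right)} = \left(-2749 + \left(9 + \left(\left(-4 - 5\right)^{2}\right)^{2}\right)\right) + \left(\frac{818}{91} + 18^{2} + \frac{90}{91} \cdot 18\right) = \left(-2749 + \left(9 + \left(\left(-9\right)^{2}\right)^{2}\right)\right) + \left(\frac{818}{91} + 324 + \frac{1620}{91}\right) = \left(-2749 + \left(9 + 81^{2}\right)\right) + \frac{31922}{91} = \left(-2749 + \left(9 + 6561\right)\right) + \frac{31922}{91} = \left(-2749 + 6570\right) + \frac{31922}{91} = 3821 + \frac{31922}{91} = \frac{379633}{91}$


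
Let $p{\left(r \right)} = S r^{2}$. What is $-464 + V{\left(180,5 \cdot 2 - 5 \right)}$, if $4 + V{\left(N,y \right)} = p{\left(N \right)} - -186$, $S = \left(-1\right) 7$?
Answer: $-227082$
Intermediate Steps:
$S = -7$
$p{\left(r \right)} = - 7 r^{2}$
$V{\left(N,y \right)} = 182 - 7 N^{2}$ ($V{\left(N,y \right)} = -4 - \left(-186 + 7 N^{2}\right) = 182 - 7 N^{2}$)
$-464 + V{\left(180,5 \cdot 2 - 5 \right)} = -464 + \left(182 - 7 \cdot 180^{2}\right) = -464 + \left(182 - 226800\right) = -464 - 226618 = -227082$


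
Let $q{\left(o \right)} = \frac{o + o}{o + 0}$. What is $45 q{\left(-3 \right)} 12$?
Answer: $1080$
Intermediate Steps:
$q{\left(o \right)} = 2$ ($q{\left(o \right)} = \frac{2 o}{o} = 2$)
$45 q{\left(-3 \right)} 12 = 45 \cdot 2 \cdot 12 = 90 \cdot 12 = 1080$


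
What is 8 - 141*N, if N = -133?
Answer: 18761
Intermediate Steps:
8 - 141*N = 8 - 141*(-133) = 8 + 18753 = 18761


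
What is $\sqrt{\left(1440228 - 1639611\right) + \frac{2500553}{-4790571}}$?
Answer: $\frac{i \sqrt{4575766195282658466}}{4790571} \approx 446.52 i$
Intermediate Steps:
$\sqrt{\left(1440228 - 1639611\right) + \frac{2500553}{-4790571}} = \sqrt{-199383 + 2500553 \left(- \frac{1}{4790571}\right)} = \sqrt{-199383 - \frac{2500553}{4790571}} = \sqrt{- \frac{955160918246}{4790571}} = \frac{i \sqrt{4575766195282658466}}{4790571}$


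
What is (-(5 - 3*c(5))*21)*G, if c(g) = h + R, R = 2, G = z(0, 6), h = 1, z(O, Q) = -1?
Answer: -84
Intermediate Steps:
G = -1
c(g) = 3 (c(g) = 1 + 2 = 3)
(-(5 - 3*c(5))*21)*G = (-(5 - 3*3)*21)*(-1) = (-(5 - 9)*21)*(-1) = (-1*(-4)*21)*(-1) = (4*21)*(-1) = 84*(-1) = -84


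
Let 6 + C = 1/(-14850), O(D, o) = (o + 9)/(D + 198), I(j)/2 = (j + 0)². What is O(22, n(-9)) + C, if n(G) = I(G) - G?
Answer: -76951/14850 ≈ -5.1819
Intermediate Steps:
I(j) = 2*j² (I(j) = 2*(j + 0)² = 2*j²)
n(G) = -G + 2*G² (n(G) = 2*G² - G = -G + 2*G²)
O(D, o) = (9 + o)/(198 + D)
C = -89101/14850 (C = -6 + 1/(-14850) = -6 - 1/14850 = -89101/14850 ≈ -6.0001)
O(22, n(-9)) + C = (9 - 9*(-1 + 2*(-9)))/(198 + 22) - 89101/14850 = (9 - 9*(-1 - 18))/220 - 89101/14850 = (9 - 9*(-19))/220 - 89101/14850 = (9 + 171)/220 - 89101/14850 = (1/220)*180 - 89101/14850 = 9/11 - 89101/14850 = -76951/14850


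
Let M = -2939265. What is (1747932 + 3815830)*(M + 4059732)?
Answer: 6234011716854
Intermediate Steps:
(1747932 + 3815830)*(M + 4059732) = (1747932 + 3815830)*(-2939265 + 4059732) = 5563762*1120467 = 6234011716854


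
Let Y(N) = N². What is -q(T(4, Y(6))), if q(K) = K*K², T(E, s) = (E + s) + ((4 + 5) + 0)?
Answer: -117649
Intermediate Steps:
T(E, s) = 9 + E + s (T(E, s) = (E + s) + (9 + 0) = (E + s) + 9 = 9 + E + s)
q(K) = K³
-q(T(4, Y(6))) = -(9 + 4 + 6²)³ = -(9 + 4 + 36)³ = -1*49³ = -1*117649 = -117649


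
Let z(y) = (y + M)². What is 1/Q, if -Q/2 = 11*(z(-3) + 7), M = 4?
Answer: -1/176 ≈ -0.0056818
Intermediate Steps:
z(y) = (4 + y)² (z(y) = (y + 4)² = (4 + y)²)
Q = -176 (Q = -22*((4 - 3)² + 7) = -22*(1² + 7) = -22*(1 + 7) = -22*8 = -2*88 = -176)
1/Q = 1/(-176) = -1/176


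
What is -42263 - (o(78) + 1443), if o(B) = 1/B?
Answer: -3409069/78 ≈ -43706.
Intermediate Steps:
-42263 - (o(78) + 1443) = -42263 - (1/78 + 1443) = -42263 - 1*112555/78 = -42263 - 112555/78 = -3409069/78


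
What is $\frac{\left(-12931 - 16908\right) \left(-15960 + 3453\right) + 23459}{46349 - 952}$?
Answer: $\frac{373219832}{45397} \approx 8221.3$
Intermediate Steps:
$\frac{\left(-12931 - 16908\right) \left(-15960 + 3453\right) + 23459}{46349 - 952} = \frac{\left(-29839\right) \left(-12507\right) + 23459}{45397} = \left(373196373 + 23459\right) \frac{1}{45397} = 373219832 \cdot \frac{1}{45397} = \frac{373219832}{45397}$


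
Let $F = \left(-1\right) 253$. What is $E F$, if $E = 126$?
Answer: $-31878$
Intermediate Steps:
$F = -253$
$E F = 126 \left(-253\right) = -31878$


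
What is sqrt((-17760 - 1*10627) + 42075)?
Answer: 2*sqrt(3422) ≈ 117.00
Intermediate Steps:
sqrt((-17760 - 1*10627) + 42075) = sqrt((-17760 - 10627) + 42075) = sqrt(-28387 + 42075) = sqrt(13688) = 2*sqrt(3422)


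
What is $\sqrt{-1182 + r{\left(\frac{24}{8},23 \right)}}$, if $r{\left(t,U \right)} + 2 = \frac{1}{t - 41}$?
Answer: $\frac{i \sqrt{1709734}}{38} \approx 34.41 i$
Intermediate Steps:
$r{\left(t,U \right)} = -2 + \frac{1}{-41 + t}$ ($r{\left(t,U \right)} = -2 + \frac{1}{t - 41} = -2 + \frac{1}{-41 + t}$)
$\sqrt{-1182 + r{\left(\frac{24}{8},23 \right)}} = \sqrt{-1182 + \frac{83 - 2 \cdot \frac{24}{8}}{-41 + \frac{24}{8}}} = \sqrt{-1182 + \frac{83 - 2 \cdot 24 \cdot \frac{1}{8}}{-41 + 24 \cdot \frac{1}{8}}} = \sqrt{-1182 + \frac{83 - 6}{-41 + 3}} = \sqrt{-1182 + \frac{83 - 6}{-38}} = \sqrt{-1182 - \frac{77}{38}} = \sqrt{- \frac{44993}{38}} = \frac{i \sqrt{1709734}}{38}$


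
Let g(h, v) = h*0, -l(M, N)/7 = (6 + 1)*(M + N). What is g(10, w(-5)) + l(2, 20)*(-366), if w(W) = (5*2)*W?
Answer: 394548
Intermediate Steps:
w(W) = 10*W
l(M, N) = -49*M - 49*N (l(M, N) = -7*(6 + 1)*(M + N) = -49*(M + N) = -7*(7*M + 7*N) = -49*M - 49*N)
g(h, v) = 0
g(10, w(-5)) + l(2, 20)*(-366) = 0 + (-49*2 - 49*20)*(-366) = 0 + (-98 - 980)*(-366) = 0 - 1078*(-366) = 0 + 394548 = 394548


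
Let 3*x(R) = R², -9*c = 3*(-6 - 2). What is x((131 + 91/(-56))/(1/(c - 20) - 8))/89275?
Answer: 2413827/2507713324 ≈ 0.00096256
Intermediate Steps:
c = 8/3 (c = -(-6 - 2)/3 = -(-8)/3 = -⅑*(-24) = 8/3 ≈ 2.6667)
x(R) = R²/3
x((131 + 91/(-56))/(1/(c - 20) - 8))/89275 = (((131 + 91/(-56))/(1/(8/3 - 20) - 8))²/3)/89275 = (((131 + 91*(-1/56))/(1/(-52/3) - 8))²/3)*(1/89275) = (((131 - 13/8)/(-3/52 - 8))²/3)*(1/89275) = ((1035/(8*(-419/52)))²/3)*(1/89275) = (((1035/8)*(-52/419))²/3)*(1/89275) = ((-13455/838)²/3)*(1/89275) = ((⅓)*(181037025/702244))*(1/89275) = (60345675/702244)*(1/89275) = 2413827/2507713324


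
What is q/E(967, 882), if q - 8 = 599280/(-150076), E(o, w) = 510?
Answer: 75166/9567345 ≈ 0.0078565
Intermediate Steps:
q = 150332/37519 (q = 8 + 599280/(-150076) = 8 + 599280*(-1/150076) = 8 - 149820/37519 = 150332/37519 ≈ 4.0068)
q/E(967, 882) = (150332/37519)/510 = (150332/37519)*(1/510) = 75166/9567345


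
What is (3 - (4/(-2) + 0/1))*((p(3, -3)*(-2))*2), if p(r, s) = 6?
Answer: -120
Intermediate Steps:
(3 - (4/(-2) + 0/1))*((p(3, -3)*(-2))*2) = (3 - (4/(-2) + 0/1))*((6*(-2))*2) = (3 - (4*(-½) + 0*1))*(-12*2) = (3 - (-2 + 0))*(-24) = (3 - 1*(-2))*(-24) = (3 + 2)*(-24) = 5*(-24) = -120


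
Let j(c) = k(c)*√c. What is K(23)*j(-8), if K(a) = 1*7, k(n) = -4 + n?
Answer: -168*I*√2 ≈ -237.59*I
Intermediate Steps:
K(a) = 7
j(c) = √c*(-4 + c) (j(c) = (-4 + c)*√c = √c*(-4 + c))
K(23)*j(-8) = 7*(√(-8)*(-4 - 8)) = 7*((2*I*√2)*(-12)) = 7*(-24*I*√2) = -168*I*√2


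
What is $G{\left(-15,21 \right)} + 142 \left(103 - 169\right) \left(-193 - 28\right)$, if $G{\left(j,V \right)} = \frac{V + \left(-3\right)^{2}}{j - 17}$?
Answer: $\frac{33139377}{16} \approx 2.0712 \cdot 10^{6}$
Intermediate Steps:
$G{\left(j,V \right)} = \frac{9 + V}{-17 + j}$ ($G{\left(j,V \right)} = \frac{V + 9}{-17 + j} = \frac{9 + V}{-17 + j}$)
$G{\left(-15,21 \right)} + 142 \left(103 - 169\right) \left(-193 - 28\right) = \frac{9 + 21}{-17 - 15} + 142 \left(103 - 169\right) \left(-193 - 28\right) = \frac{1}{-32} \cdot 30 + 142 \left(\left(-66\right) \left(-221\right)\right) = \left(- \frac{1}{32}\right) 30 + 142 \cdot 14586 = - \frac{15}{16} + 2071212 = \frac{33139377}{16}$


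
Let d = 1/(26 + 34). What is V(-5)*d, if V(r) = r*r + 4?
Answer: 29/60 ≈ 0.48333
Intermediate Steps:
V(r) = 4 + r² (V(r) = r² + 4 = 4 + r²)
d = 1/60 ≈ 0.016667
V(-5)*d = (4 + (-5)²)*(1/60) = (4 + 25)*(1/60) = 29*(1/60) = 29/60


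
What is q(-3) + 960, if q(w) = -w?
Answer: 963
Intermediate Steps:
q(-3) + 960 = -1*(-3) + 960 = 3 + 960 = 963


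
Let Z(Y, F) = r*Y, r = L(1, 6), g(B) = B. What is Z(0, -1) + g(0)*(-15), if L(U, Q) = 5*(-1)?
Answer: 0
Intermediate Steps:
L(U, Q) = -5
r = -5
Z(Y, F) = -5*Y
Z(0, -1) + g(0)*(-15) = -5*0 + 0*(-15) = 0 + 0 = 0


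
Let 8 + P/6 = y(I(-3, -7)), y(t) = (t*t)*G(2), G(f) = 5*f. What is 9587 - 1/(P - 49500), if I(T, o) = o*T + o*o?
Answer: 2343561323/244452 ≈ 9587.0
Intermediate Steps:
I(T, o) = o² + T*o (I(T, o) = T*o + o² = o² + T*o)
y(t) = 10*t² (y(t) = (t*t)*(5*2) = t²*10 = 10*t²)
P = 293952 (P = -48 + 6*(10*(-7*(-3 - 7))²) = -48 + 6*(10*(-7*(-10))²) = -48 + 6*(10*70²) = -48 + 6*(10*4900) = -48 + 6*49000 = -48 + 294000 = 293952)
9587 - 1/(P - 49500) = 9587 - 1/(293952 - 49500) = 9587 - 1/244452 = 2343561323/244452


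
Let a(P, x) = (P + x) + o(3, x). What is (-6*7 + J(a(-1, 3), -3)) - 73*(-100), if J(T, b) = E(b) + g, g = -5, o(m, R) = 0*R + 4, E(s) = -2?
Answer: 7251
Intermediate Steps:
o(m, R) = 4 (o(m, R) = 0 + 4 = 4)
a(P, x) = 4 + P + x (a(P, x) = (P + x) + 4 = 4 + P + x)
J(T, b) = -7 (J(T, b) = -2 - 5 = -7)
(-6*7 + J(a(-1, 3), -3)) - 73*(-100) = (-6*7 - 7) - 73*(-100) = (-42 - 7) + 7300 = -49 + 7300 = 7251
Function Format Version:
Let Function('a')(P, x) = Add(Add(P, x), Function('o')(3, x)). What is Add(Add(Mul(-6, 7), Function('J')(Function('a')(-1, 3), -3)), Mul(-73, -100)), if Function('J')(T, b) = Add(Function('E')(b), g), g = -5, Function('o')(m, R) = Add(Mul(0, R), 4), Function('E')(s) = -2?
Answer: 7251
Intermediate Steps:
Function('o')(m, R) = 4 (Function('o')(m, R) = Add(0, 4) = 4)
Function('a')(P, x) = Add(4, P, x) (Function('a')(P, x) = Add(Add(P, x), 4) = Add(4, P, x))
Function('J')(T, b) = -7 (Function('J')(T, b) = Add(-2, -5) = -7)
Add(Add(Mul(-6, 7), Function('J')(Function('a')(-1, 3), -3)), Mul(-73, -100)) = Add(Add(Mul(-6, 7), -7), Mul(-73, -100)) = Add(Add(-42, -7), 7300) = Add(-49, 7300) = 7251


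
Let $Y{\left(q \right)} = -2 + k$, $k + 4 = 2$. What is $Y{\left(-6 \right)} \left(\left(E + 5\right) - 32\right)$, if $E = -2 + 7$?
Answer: $88$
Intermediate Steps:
$k = -2$ ($k = -4 + 2 = -2$)
$E = 5$
$Y{\left(q \right)} = -4$ ($Y{\left(q \right)} = -2 - 2 = -4$)
$Y{\left(-6 \right)} \left(\left(E + 5\right) - 32\right) = - 4 \left(\left(5 + 5\right) - 32\right) = - 4 \left(10 - 32\right) = \left(-4\right) \left(-22\right) = 88$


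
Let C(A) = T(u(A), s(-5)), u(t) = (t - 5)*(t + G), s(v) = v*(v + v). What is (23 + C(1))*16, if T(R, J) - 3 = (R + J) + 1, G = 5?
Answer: 848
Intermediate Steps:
s(v) = 2*v² (s(v) = v*(2*v) = 2*v²)
u(t) = (-5 + t)*(5 + t) (u(t) = (t - 5)*(t + 5) = (-5 + t)*(5 + t))
T(R, J) = 4 + J + R (T(R, J) = 3 + ((R + J) + 1) = 3 + ((J + R) + 1) = 3 + (1 + J + R) = 4 + J + R)
C(A) = 29 + A² (C(A) = 4 + 2*(-5)² + (-25 + A²) = 4 + 2*25 + (-25 + A²) = 4 + 50 + (-25 + A²) = 29 + A²)
(23 + C(1))*16 = (23 + (29 + 1²))*16 = (23 + (29 + 1))*16 = (23 + 30)*16 = 53*16 = 848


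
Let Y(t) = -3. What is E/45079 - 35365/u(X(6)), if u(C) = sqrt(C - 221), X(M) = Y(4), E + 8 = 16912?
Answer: 16904/45079 + 35365*I*sqrt(14)/56 ≈ 0.37499 + 2362.9*I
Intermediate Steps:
E = 16904 (E = -8 + 16912 = 16904)
X(M) = -3
u(C) = sqrt(-221 + C)
E/45079 - 35365/u(X(6)) = 16904/45079 - 35365/sqrt(-221 - 3) = 16904*(1/45079) - 35365*(-I*sqrt(14)/56) = 16904/45079 - 35365*(-I*sqrt(14)/56) = 16904/45079 - (-35365)*I*sqrt(14)/56 = 16904/45079 + 35365*I*sqrt(14)/56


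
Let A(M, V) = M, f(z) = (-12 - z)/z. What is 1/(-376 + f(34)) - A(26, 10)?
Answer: -166807/6415 ≈ -26.003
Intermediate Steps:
f(z) = (-12 - z)/z
1/(-376 + f(34)) - A(26, 10) = 1/(-376 + (-12 - 1*34)/34) - 1*26 = 1/(-376 + (-12 - 34)/34) - 26 = 1/(-376 + (1/34)*(-46)) - 26 = 1/(-376 - 23/17) - 26 = 1/(-6415/17) - 26 = -17/6415 - 26 = -166807/6415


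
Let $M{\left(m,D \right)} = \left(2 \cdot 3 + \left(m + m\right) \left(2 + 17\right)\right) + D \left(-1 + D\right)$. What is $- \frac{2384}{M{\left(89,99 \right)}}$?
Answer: $- \frac{1192}{6545} \approx -0.18212$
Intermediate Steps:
$M{\left(m,D \right)} = 6 + 38 m + D \left(-1 + D\right)$ ($M{\left(m,D \right)} = \left(6 + 2 m 19\right) + D \left(-1 + D\right) = \left(6 + 38 m\right) + D \left(-1 + D\right) = 6 + 38 m + D \left(-1 + D\right)$)
$- \frac{2384}{M{\left(89,99 \right)}} = - \frac{2384}{6 + 99^{2} - 99 + 38 \cdot 89} = - \frac{2384}{6 + 9801 - 99 + 3382} = - \frac{2384}{13090} = \left(-2384\right) \frac{1}{13090} = - \frac{1192}{6545}$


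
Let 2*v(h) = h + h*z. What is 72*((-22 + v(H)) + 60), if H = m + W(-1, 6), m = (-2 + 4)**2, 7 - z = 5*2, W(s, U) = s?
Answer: 2520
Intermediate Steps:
z = -3 (z = 7 - 5*2 = 7 - 1*10 = 7 - 10 = -3)
m = 4 (m = 2**2 = 4)
H = 3 (H = 4 - 1 = 3)
v(h) = -h (v(h) = (h + h*(-3))/2 = (h - 3*h)/2 = (-2*h)/2 = -h)
72*((-22 + v(H)) + 60) = 72*((-22 - 1*3) + 60) = 72*((-22 - 3) + 60) = 72*(-25 + 60) = 72*35 = 2520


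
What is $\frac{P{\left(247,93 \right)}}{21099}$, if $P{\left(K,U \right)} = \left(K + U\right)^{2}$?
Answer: $\frac{115600}{21099} \approx 5.4789$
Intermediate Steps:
$\frac{P{\left(247,93 \right)}}{21099} = \frac{\left(247 + 93\right)^{2}}{21099} = 340^{2} \cdot \frac{1}{21099} = 115600 \cdot \frac{1}{21099} = \frac{115600}{21099}$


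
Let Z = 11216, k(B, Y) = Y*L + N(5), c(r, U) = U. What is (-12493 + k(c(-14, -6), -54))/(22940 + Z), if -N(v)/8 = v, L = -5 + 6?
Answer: -12587/34156 ≈ -0.36852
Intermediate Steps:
L = 1
N(v) = -8*v
k(B, Y) = -40 + Y (k(B, Y) = Y*1 - 8*5 = Y - 40 = -40 + Y)
(-12493 + k(c(-14, -6), -54))/(22940 + Z) = (-12493 + (-40 - 54))/(22940 + 11216) = (-12493 - 94)/34156 = -12587*1/34156 = -12587/34156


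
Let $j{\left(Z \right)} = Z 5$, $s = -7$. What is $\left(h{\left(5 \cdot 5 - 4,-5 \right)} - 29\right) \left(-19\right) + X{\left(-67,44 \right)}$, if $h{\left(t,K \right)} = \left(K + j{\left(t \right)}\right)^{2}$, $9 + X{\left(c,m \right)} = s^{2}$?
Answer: $-189409$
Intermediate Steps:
$j{\left(Z \right)} = 5 Z$
$X{\left(c,m \right)} = 40$ ($X{\left(c,m \right)} = -9 + \left(-7\right)^{2} = -9 + 49 = 40$)
$h{\left(t,K \right)} = \left(K + 5 t\right)^{2}$
$\left(h{\left(5 \cdot 5 - 4,-5 \right)} - 29\right) \left(-19\right) + X{\left(-67,44 \right)} = \left(\left(-5 + 5 \left(5 \cdot 5 - 4\right)\right)^{2} - 29\right) \left(-19\right) + 40 = \left(\left(-5 + 5 \left(25 - 4\right)\right)^{2} - 29\right) \left(-19\right) + 40 = \left(\left(-5 + 5 \cdot 21\right)^{2} - 29\right) \left(-19\right) + 40 = \left(\left(-5 + 105\right)^{2} - 29\right) \left(-19\right) + 40 = \left(100^{2} - 29\right) \left(-19\right) + 40 = \left(10000 - 29\right) \left(-19\right) + 40 = 9971 \left(-19\right) + 40 = -189449 + 40 = -189409$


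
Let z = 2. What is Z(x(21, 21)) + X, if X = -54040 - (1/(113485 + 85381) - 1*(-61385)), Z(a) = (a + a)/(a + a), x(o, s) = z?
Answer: -22953909185/198866 ≈ -1.1542e+5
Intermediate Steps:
x(o, s) = 2
Z(a) = 1 (Z(a) = (2*a)/((2*a)) = (2*a)*(1/(2*a)) = 1)
X = -22954108051/198866 (X = -54040 - (1/198866 + 61385) = -54040 - 1*12207389411/198866 = -54040 - 12207389411/198866 = -22954108051/198866 ≈ -1.1543e+5)
Z(x(21, 21)) + X = 1 - 22954108051/198866 = -22953909185/198866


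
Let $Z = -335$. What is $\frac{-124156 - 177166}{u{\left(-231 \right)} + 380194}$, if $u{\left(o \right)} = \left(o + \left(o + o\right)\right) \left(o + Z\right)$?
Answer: $- \frac{150661}{386216} \approx -0.3901$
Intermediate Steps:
$u{\left(o \right)} = 3 o \left(-335 + o\right)$ ($u{\left(o \right)} = \left(o + \left(o + o\right)\right) \left(o - 335\right) = \left(o + 2 o\right) \left(-335 + o\right) = 3 o \left(-335 + o\right)$)
$\frac{-124156 - 177166}{u{\left(-231 \right)} + 380194} = \frac{-124156 - 177166}{3 \left(-231\right) \left(-335 - 231\right) + 380194} = - \frac{301322}{3 \left(-231\right) \left(-566\right) + 380194} = - \frac{301322}{392238 + 380194} = - \frac{301322}{772432} = \left(-301322\right) \frac{1}{772432} = - \frac{150661}{386216}$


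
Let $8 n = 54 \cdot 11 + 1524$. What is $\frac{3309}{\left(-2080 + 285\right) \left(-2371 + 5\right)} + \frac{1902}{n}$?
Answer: $\frac{10771483997}{1499180410} \approx 7.1849$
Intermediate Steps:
$n = \frac{1059}{4}$ ($n = \frac{54 \cdot 11 + 1524}{8} = \frac{594 + 1524}{8} = \frac{1}{8} \cdot 2118 = \frac{1059}{4} \approx 264.75$)
$\frac{3309}{\left(-2080 + 285\right) \left(-2371 + 5\right)} + \frac{1902}{n} = \frac{3309}{\left(-2080 + 285\right) \left(-2371 + 5\right)} + \frac{1902}{\frac{1059}{4}} = \frac{3309}{\left(-1795\right) \left(-2366\right)} + 1902 \cdot \frac{4}{1059} = \frac{3309}{4246970} + \frac{2536}{353} = \frac{10771483997}{1499180410}$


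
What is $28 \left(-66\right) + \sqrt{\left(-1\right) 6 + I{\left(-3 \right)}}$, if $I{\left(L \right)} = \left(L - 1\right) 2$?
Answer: $-1848 + i \sqrt{14} \approx -1848.0 + 3.7417 i$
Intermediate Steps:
$I{\left(L \right)} = -2 + 2 L$ ($I{\left(L \right)} = \left(-1 + L\right) 2 = -2 + 2 L$)
$28 \left(-66\right) + \sqrt{\left(-1\right) 6 + I{\left(-3 \right)}} = 28 \left(-66\right) + \sqrt{\left(-1\right) 6 + \left(-2 + 2 \left(-3\right)\right)} = -1848 + \sqrt{-6 - 8} = -1848 + \sqrt{-14} = -1848 + i \sqrt{14}$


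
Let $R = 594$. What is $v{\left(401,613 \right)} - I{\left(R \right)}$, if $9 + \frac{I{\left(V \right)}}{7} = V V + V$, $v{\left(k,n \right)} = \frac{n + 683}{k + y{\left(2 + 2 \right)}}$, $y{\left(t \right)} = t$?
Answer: $- \frac{12369719}{5} \approx -2.4739 \cdot 10^{6}$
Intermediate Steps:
$v{\left(k,n \right)} = \frac{683 + n}{4 + k}$ ($v{\left(k,n \right)} = \frac{n + 683}{k + \left(2 + 2\right)} = \frac{683 + n}{k + 4} = \frac{683 + n}{4 + k}$)
$I{\left(V \right)} = -63 + 7 V + 7 V^{2}$ ($I{\left(V \right)} = -63 + 7 \left(V V + V\right) = -63 + 7 \left(V^{2} + V\right) = -63 + 7 \left(V + V^{2}\right) = -63 + \left(7 V + 7 V^{2}\right) = -63 + 7 V + 7 V^{2}$)
$v{\left(401,613 \right)} - I{\left(R \right)} = \frac{683 + 613}{4 + 401} - \left(-63 + 7 \cdot 594 + 7 \cdot 594^{2}\right) = \frac{1}{405} \cdot 1296 - \left(-63 + 4158 + 7 \cdot 352836\right) = \frac{1}{405} \cdot 1296 - \left(-63 + 4158 + 2469852\right) = \frac{16}{5} - 2473947 = - \frac{12369719}{5}$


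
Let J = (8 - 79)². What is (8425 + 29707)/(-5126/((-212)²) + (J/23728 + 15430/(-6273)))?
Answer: -15943282621774272/987299334457 ≈ -16148.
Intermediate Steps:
J = 5041 (J = (-71)² = 5041)
(8425 + 29707)/(-5126/((-212)²) + (J/23728 + 15430/(-6273))) = (8425 + 29707)/(-5126/((-212)²) + (5041/23728 + 15430/(-6273))) = 38132/(-5126/44944 + (5041*(1/23728) + 15430*(-1/6273))) = 38132/(-5126*1/44944 + (5041/23728 - 15430/6273)) = 38132/(-2563/22472 - 334500847/148845744) = 38132/(-987299334457/418107694896) = 38132*(-418107694896/987299334457) = -15943282621774272/987299334457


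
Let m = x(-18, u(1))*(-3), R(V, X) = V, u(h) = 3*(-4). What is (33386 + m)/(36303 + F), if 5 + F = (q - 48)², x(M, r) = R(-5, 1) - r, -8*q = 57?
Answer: 2135360/2517553 ≈ 0.84819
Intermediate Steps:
q = -57/8 (q = -⅛*57 = -57/8 ≈ -7.1250)
u(h) = -12
x(M, r) = -5 - r
m = -21 (m = (-5 - 1*(-12))*(-3) = (-5 + 12)*(-3) = 7*(-3) = -21)
F = 194161/64 (F = -5 + (-57/8 - 48)² = -5 + (-441/8)² = -5 + 194481/64 = 194161/64 ≈ 3033.8)
(33386 + m)/(36303 + F) = (33386 - 21)/(36303 + 194161/64) = 33365/(2517553/64) = 33365*(64/2517553) = 2135360/2517553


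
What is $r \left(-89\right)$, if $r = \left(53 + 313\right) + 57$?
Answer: $-37647$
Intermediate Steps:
$r = 423$ ($r = 366 + 57 = 423$)
$r \left(-89\right) = 423 \left(-89\right) = -37647$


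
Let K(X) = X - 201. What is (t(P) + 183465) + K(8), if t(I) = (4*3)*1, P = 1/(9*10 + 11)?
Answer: 183284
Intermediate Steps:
K(X) = -201 + X
P = 1/101 (P = 1/(90 + 11) = 1/101 ≈ 0.0099010)
t(I) = 12 (t(I) = 12*1 = 12)
(t(P) + 183465) + K(8) = (12 + 183465) + (-201 + 8) = 183477 - 193 = 183284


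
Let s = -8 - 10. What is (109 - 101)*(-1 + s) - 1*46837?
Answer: -46989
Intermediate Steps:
s = -18
(109 - 101)*(-1 + s) - 1*46837 = (109 - 101)*(-1 - 18) - 1*46837 = 8*(-19) - 46837 = -152 - 46837 = -46989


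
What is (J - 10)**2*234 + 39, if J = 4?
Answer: 8463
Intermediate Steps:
(J - 10)**2*234 + 39 = (4 - 10)**2*234 + 39 = (-6)**2*234 + 39 = 36*234 + 39 = 8424 + 39 = 8463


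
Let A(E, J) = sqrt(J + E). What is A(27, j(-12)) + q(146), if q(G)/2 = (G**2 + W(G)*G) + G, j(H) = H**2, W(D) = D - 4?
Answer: 84388 + 3*sqrt(19) ≈ 84401.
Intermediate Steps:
W(D) = -4 + D
A(E, J) = sqrt(E + J)
q(G) = 2*G + 2*G**2 + 2*G*(-4 + G) (q(G) = 2*((G**2 + (-4 + G)*G) + G) = 2*((G**2 + G*(-4 + G)) + G) = 2*(G + G**2 + G*(-4 + G)) = 2*G + 2*G**2 + 2*G*(-4 + G))
A(27, j(-12)) + q(146) = sqrt(27 + (-12)**2) + 2*146*(-3 + 2*146) = sqrt(27 + 144) + 2*146*(-3 + 292) = sqrt(171) + 2*146*289 = 3*sqrt(19) + 84388 = 84388 + 3*sqrt(19)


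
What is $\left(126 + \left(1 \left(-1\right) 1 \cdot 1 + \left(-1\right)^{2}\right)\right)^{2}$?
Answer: $15876$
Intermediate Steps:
$\left(126 + \left(1 \left(-1\right) 1 \cdot 1 + \left(-1\right)^{2}\right)\right)^{2} = \left(126 + \left(1 \left(\left(-1\right) 1\right) + 1\right)\right)^{2} = \left(126 + \left(1 \left(-1\right) + 1\right)\right)^{2} = \left(126 + \left(-1 + 1\right)\right)^{2} = \left(126 + 0\right)^{2} = 126^{2} = 15876$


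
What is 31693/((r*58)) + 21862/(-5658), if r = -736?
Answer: -24186175/5250624 ≈ -4.6063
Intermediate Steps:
31693/((r*58)) + 21862/(-5658) = 31693/((-736*58)) + 21862/(-5658) = 31693/(-42688) + 21862*(-1/5658) = 31693*(-1/42688) - 10931/2829 = -31693/42688 - 10931/2829 = -24186175/5250624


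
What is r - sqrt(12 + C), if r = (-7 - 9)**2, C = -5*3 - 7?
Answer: 256 - I*sqrt(10) ≈ 256.0 - 3.1623*I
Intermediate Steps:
C = -22 (C = -15 - 7 = -22)
r = 256 (r = (-16)**2 = 256)
r - sqrt(12 + C) = 256 - sqrt(12 - 22) = 256 - sqrt(-10) = 256 - I*sqrt(10)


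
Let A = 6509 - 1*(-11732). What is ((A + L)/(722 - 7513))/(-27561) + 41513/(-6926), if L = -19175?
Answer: -7769859803147/1296316917426 ≈ -5.9938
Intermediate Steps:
A = 18241 (A = 6509 + 11732 = 18241)
((A + L)/(722 - 7513))/(-27561) + 41513/(-6926) = ((18241 - 19175)/(722 - 7513))/(-27561) + 41513/(-6926) = -934/(-6791)*(-1/27561) + 41513*(-1/6926) = -934*(-1/6791)*(-1/27561) - 41513/6926 = (934/6791)*(-1/27561) - 41513/6926 = -934/187166751 - 41513/6926 = -7769859803147/1296316917426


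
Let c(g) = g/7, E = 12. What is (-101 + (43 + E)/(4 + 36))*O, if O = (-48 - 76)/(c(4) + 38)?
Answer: 172949/540 ≈ 320.28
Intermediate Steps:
c(g) = g/7 (c(g) = g*(⅐) = g/7)
O = -434/135 (O = (-48 - 76)/((⅐)*4 + 38) = -124/(4/7 + 38) = -124/270/7 = -124*7/270 = -434/135 ≈ -3.2148)
(-101 + (43 + E)/(4 + 36))*O = (-101 + (43 + 12)/(4 + 36))*(-434/135) = (-101 + 55/40)*(-434/135) = (-101 + 55*(1/40))*(-434/135) = (-101 + 11/8)*(-434/135) = -797/8*(-434/135) = 172949/540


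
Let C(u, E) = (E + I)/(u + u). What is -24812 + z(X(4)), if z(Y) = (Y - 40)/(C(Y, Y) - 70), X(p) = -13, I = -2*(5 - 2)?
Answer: -44685034/1801 ≈ -24811.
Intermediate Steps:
I = -6 (I = -2*3 = -6)
C(u, E) = (-6 + E)/(2*u) (C(u, E) = (E - 6)/(u + u) = (-6 + E)/((2*u)) = (-6 + E)*(1/(2*u)) = (-6 + E)/(2*u))
z(Y) = (-40 + Y)/(-70 + (-6 + Y)/(2*Y)) (z(Y) = (Y - 40)/((-6 + Y)/(2*Y) - 70) = (-40 + Y)/(-70 + (-6 + Y)/(2*Y)))
-24812 + z(X(4)) = -24812 + 2*(-13)*(40 - 1*(-13))/(6 + 139*(-13)) = -24812 + 2*(-13)*(40 + 13)/(6 - 1807) = -24812 + 2*(-13)*53/(-1801) = -24812 + 2*(-13)*(-1/1801)*53 = -24812 + 1378/1801 = -44685034/1801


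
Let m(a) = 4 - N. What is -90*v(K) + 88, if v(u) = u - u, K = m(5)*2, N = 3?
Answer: 88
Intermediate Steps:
m(a) = 1 (m(a) = 4 - 1*3 = 4 - 3 = 1)
K = 2 (K = 1*2 = 2)
v(u) = 0
-90*v(K) + 88 = -90*0 + 88 = 0 + 88 = 88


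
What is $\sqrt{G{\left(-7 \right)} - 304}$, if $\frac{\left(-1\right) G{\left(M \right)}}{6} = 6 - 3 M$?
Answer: $i \sqrt{466} \approx 21.587 i$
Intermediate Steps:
$G{\left(M \right)} = -36 + 18 M$ ($G{\left(M \right)} = - 6 \left(6 - 3 M\right) = -36 + 18 M$)
$\sqrt{G{\left(-7 \right)} - 304} = \sqrt{\left(-36 + 18 \left(-7\right)\right) - 304} = \sqrt{\left(-36 - 126\right) - 304} = \sqrt{-162 - 304} = \sqrt{-466} = i \sqrt{466}$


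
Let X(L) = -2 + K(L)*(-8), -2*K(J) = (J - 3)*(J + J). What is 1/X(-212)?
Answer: 1/364638 ≈ 2.7424e-6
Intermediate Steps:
K(J) = -J*(-3 + J) (K(J) = -(J - 3)*(J + J)/2 = -(-3 + J)*2*J/2 = -J*(-3 + J))
X(L) = -2 - 8*L*(3 - L) (X(L) = -2 + (L*(3 - L))*(-8) = -2 - 8*L*(3 - L))
1/X(-212) = 1/(-2 + 8*(-212)*(-3 - 212)) = 1/(-2 + 8*(-212)*(-215)) = 1/(-2 + 364640) = 1/364638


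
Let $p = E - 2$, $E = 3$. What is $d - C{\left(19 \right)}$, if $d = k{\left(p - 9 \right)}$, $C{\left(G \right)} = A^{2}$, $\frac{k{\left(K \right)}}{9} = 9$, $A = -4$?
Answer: $65$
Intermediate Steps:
$p = 1$ ($p = 3 - 2 = 1$)
$k{\left(K \right)} = 81$ ($k{\left(K \right)} = 9 \cdot 9 = 81$)
$C{\left(G \right)} = 16$ ($C{\left(G \right)} = \left(-4\right)^{2} = 16$)
$d = 81$
$d - C{\left(19 \right)} = 81 - 16 = 65$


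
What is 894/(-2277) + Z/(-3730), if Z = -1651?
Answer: 141569/2831070 ≈ 0.050005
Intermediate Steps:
894/(-2277) + Z/(-3730) = 894/(-2277) - 1651/(-3730) = 894*(-1/2277) - 1651*(-1/3730) = -298/759 + 1651/3730 = 141569/2831070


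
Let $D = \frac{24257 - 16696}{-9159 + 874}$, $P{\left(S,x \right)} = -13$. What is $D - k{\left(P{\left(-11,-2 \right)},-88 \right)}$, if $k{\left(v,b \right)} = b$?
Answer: $\frac{721519}{8285} \approx 87.087$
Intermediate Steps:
$D = - \frac{7561}{8285}$ ($D = \frac{7561}{-8285} = 7561 \left(- \frac{1}{8285}\right) = - \frac{7561}{8285} \approx -0.91261$)
$D - k{\left(P{\left(-11,-2 \right)},-88 \right)} = - \frac{7561}{8285} - -88 = - \frac{7561}{8285} + 88 = \frac{721519}{8285}$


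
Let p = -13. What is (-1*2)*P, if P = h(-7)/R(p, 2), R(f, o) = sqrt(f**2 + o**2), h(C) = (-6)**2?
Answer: -72*sqrt(173)/173 ≈ -5.4741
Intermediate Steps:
h(C) = 36
P = 36*sqrt(173)/173 (P = 36/(sqrt((-13)**2 + 2**2)) = 36/(sqrt(169 + 4)) = 36/(sqrt(173)) = 36*(sqrt(173)/173) = 36*sqrt(173)/173 ≈ 2.7370)
(-1*2)*P = (-1*2)*(36*sqrt(173)/173) = -72*sqrt(173)/173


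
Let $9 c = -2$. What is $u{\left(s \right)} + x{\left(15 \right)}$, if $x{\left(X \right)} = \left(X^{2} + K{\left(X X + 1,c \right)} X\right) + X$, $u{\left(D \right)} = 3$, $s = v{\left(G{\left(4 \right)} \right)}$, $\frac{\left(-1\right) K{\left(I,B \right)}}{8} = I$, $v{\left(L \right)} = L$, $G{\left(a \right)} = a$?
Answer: $-26877$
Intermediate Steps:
$c = - \frac{2}{9}$ ($c = \frac{1}{9} \left(-2\right) = - \frac{2}{9} \approx -0.22222$)
$K{\left(I,B \right)} = - 8 I$
$s = 4$
$x{\left(X \right)} = X + X^{2} + X \left(-8 - 8 X^{2}\right)$ ($x{\left(X \right)} = \left(X^{2} + - 8 \left(X X + 1\right) X\right) + X = \left(X^{2} + - 8 \left(X^{2} + 1\right) X\right) + X = \left(X^{2} + - 8 \left(1 + X^{2}\right) X\right) + X = \left(X^{2} + \left(-8 - 8 X^{2}\right) X\right) + X = \left(X^{2} + X \left(-8 - 8 X^{2}\right)\right) + X = X + X^{2} + X \left(-8 - 8 X^{2}\right)$)
$u{\left(s \right)} + x{\left(15 \right)} = 3 + 15 \left(-7 + 15 - 8 \cdot 15^{2}\right) = 3 + 15 \left(-7 + 15 - 1800\right) = 3 + 15 \left(-1792\right) = 3 - 26880 = -26877$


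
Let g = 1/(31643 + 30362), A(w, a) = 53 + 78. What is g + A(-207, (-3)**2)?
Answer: 8122656/62005 ≈ 131.00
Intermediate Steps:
A(w, a) = 131
g = 1/62005 ≈ 1.6128e-5
g + A(-207, (-3)**2) = 1/62005 + 131 = 8122656/62005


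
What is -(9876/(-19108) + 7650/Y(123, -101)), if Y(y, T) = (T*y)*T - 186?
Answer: 340100867/665880361 ≈ 0.51075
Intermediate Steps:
Y(y, T) = -186 + y*T² (Y(y, T) = y*T² - 186 = -186 + y*T²)
-(9876/(-19108) + 7650/Y(123, -101)) = -(9876/(-19108) + 7650/(-186 + 123*(-101)²)) = -(9876*(-1/19108) + 7650/(-186 + 123*10201)) = -(-2469/4777 + 7650/(-186 + 1254723)) = -(-2469/4777 + 7650/1254537) = -(-2469/4777 + 7650*(1/1254537)) = -(-2469/4777 + 850/139393) = -1*(-340100867/665880361) = 340100867/665880361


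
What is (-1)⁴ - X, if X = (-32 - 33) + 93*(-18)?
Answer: 1740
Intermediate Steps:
X = -1739 (X = -65 - 1674 = -1739)
(-1)⁴ - X = (-1)⁴ - 1*(-1739) = 1 + 1739 = 1740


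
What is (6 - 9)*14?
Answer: -42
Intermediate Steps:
(6 - 9)*14 = -3*14 = -42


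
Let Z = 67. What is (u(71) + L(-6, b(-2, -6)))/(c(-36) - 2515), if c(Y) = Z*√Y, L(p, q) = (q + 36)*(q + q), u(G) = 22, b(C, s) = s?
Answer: 850070/6486829 + 135876*I/6486829 ≈ 0.13105 + 0.020946*I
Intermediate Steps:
L(p, q) = 2*q*(36 + q) (L(p, q) = (36 + q)*(2*q) = 2*q*(36 + q))
c(Y) = 67*√Y
(u(71) + L(-6, b(-2, -6)))/(c(-36) - 2515) = (22 + 2*(-6)*(36 - 6))/(67*√(-36) - 2515) = (22 + 2*(-6)*30)/(67*(6*I) - 2515) = (22 - 360)/(402*I - 2515) = -338*(-2515 - 402*I)/6486829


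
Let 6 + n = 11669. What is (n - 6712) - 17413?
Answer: -12462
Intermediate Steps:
n = 11663 (n = -6 + 11669 = 11663)
(n - 6712) - 17413 = (11663 - 6712) - 17413 = 4951 - 17413 = -12462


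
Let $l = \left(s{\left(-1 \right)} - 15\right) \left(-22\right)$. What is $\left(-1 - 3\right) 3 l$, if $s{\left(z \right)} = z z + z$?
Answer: $-3960$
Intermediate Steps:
$s{\left(z \right)} = z + z^{2}$ ($s{\left(z \right)} = z^{2} + z = z + z^{2}$)
$l = 330$ ($l = \left(- (1 - 1) - 15\right) \left(-22\right) = \left(\left(-1\right) 0 - 15\right) \left(-22\right) = \left(0 - 15\right) \left(-22\right) = \left(-15\right) \left(-22\right) = 330$)
$\left(-1 - 3\right) 3 l = \left(-1 - 3\right) 3 \cdot 330 = \left(-4\right) 3 \cdot 330 = \left(-12\right) 330 = -3960$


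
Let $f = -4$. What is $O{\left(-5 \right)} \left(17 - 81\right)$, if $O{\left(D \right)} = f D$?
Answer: $-1280$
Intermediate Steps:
$O{\left(D \right)} = - 4 D$
$O{\left(-5 \right)} \left(17 - 81\right) = \left(-4\right) \left(-5\right) \left(17 - 81\right) = 20 \left(-64\right) = -1280$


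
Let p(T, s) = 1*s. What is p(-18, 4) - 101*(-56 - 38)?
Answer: 9498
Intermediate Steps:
p(T, s) = s
p(-18, 4) - 101*(-56 - 38) = 4 - 101*(-56 - 38) = 4 - 101*(-94) = 4 + 9494 = 9498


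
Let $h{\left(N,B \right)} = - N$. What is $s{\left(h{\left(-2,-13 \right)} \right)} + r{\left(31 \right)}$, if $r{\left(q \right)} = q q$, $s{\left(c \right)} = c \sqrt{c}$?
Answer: $961 + 2 \sqrt{2} \approx 963.83$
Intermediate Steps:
$s{\left(c \right)} = c^{\frac{3}{2}}$
$r{\left(q \right)} = q^{2}$
$s{\left(h{\left(-2,-13 \right)} \right)} + r{\left(31 \right)} = \left(\left(-1\right) \left(-2\right)\right)^{\frac{3}{2}} + 31^{2} = 2^{\frac{3}{2}} + 961 = 2 \sqrt{2} + 961 = 961 + 2 \sqrt{2}$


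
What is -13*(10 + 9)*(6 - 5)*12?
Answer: -2964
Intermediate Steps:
-13*(10 + 9)*(6 - 5)*12 = -247*12 = -2964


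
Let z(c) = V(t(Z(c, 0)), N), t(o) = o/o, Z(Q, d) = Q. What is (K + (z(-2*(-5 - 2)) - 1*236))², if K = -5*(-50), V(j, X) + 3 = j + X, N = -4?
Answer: 64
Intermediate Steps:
t(o) = 1
V(j, X) = -3 + X + j (V(j, X) = -3 + (j + X) = -3 + (X + j) = -3 + X + j)
z(c) = -6 (z(c) = -3 - 4 + 1 = -6)
K = 250
(K + (z(-2*(-5 - 2)) - 1*236))² = (250 + (-6 - 1*236))² = (250 + (-6 - 236))² = (250 - 242)² = 8² = 64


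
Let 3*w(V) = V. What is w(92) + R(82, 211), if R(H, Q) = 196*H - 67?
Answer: 48107/3 ≈ 16036.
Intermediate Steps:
w(V) = V/3
R(H, Q) = -67 + 196*H
w(92) + R(82, 211) = (⅓)*92 + (-67 + 196*82) = 92/3 + (-67 + 16072) = 92/3 + 16005 = 48107/3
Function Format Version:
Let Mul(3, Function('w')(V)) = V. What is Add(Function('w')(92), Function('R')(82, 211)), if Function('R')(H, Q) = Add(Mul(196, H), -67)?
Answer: Rational(48107, 3) ≈ 16036.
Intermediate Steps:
Function('w')(V) = Mul(Rational(1, 3), V)
Function('R')(H, Q) = Add(-67, Mul(196, H))
Add(Function('w')(92), Function('R')(82, 211)) = Add(Mul(Rational(1, 3), 92), Add(-67, Mul(196, 82))) = Add(Rational(92, 3), Add(-67, 16072)) = Add(Rational(92, 3), 16005) = Rational(48107, 3)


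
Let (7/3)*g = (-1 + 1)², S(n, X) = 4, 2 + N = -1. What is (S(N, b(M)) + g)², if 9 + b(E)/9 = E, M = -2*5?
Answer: 16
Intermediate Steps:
M = -10
b(E) = -81 + 9*E
N = -3 (N = -2 - 1 = -3)
g = 0 (g = 3*(-1 + 1)²/7 = (3/7)*0² = (3/7)*0 = 0)
(S(N, b(M)) + g)² = (4 + 0)² = 4² = 16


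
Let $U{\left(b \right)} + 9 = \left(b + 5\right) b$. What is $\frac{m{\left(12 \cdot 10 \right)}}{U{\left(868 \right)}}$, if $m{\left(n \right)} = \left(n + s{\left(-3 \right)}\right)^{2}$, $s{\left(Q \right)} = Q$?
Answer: $\frac{169}{9355} \approx 0.018065$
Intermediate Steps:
$U{\left(b \right)} = -9 + b \left(5 + b\right)$ ($U{\left(b \right)} = -9 + \left(b + 5\right) b = -9 + \left(5 + b\right) b = -9 + b \left(5 + b\right)$)
$m{\left(n \right)} = \left(-3 + n\right)^{2}$ ($m{\left(n \right)} = \left(n - 3\right)^{2} = \left(-3 + n\right)^{2}$)
$\frac{m{\left(12 \cdot 10 \right)}}{U{\left(868 \right)}} = \frac{\left(-3 + 12 \cdot 10\right)^{2}}{-9 + 868^{2} + 5 \cdot 868} = \frac{\left(-3 + 120\right)^{2}}{-9 + 753424 + 4340} = \frac{117^{2}}{757755} = 13689 \cdot \frac{1}{757755} = \frac{169}{9355}$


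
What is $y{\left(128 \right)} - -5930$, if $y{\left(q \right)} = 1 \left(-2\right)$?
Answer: $5928$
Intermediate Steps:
$y{\left(q \right)} = -2$
$y{\left(128 \right)} - -5930 = -2 - -5930 = -2 + 5930 = 5928$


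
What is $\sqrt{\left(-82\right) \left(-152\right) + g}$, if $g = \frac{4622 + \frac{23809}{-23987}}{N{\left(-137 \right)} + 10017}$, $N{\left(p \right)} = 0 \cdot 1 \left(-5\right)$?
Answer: $\frac{23 \sqrt{58111515047579}}{1570443} \approx 111.64$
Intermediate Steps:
$N{\left(p \right)} = 0$ ($N{\left(p \right)} = 0 \left(-5\right) = 0$)
$g = \frac{36948035}{80092593}$ ($g = \frac{4622 + \frac{23809}{-23987}}{0 + 10017} = \frac{4622 + 23809 \left(- \frac{1}{23987}\right)}{10017} = \left(4622 - \frac{23809}{23987}\right) \frac{1}{10017} = \frac{110844105}{23987} \cdot \frac{1}{10017} = \frac{36948035}{80092593} \approx 0.46132$)
$\sqrt{\left(-82\right) \left(-152\right) + g} = \sqrt{\left(-82\right) \left(-152\right) + \frac{36948035}{80092593}} = \sqrt{12464 + \frac{36948035}{80092593}} = \sqrt{\frac{998311027187}{80092593}} = \frac{23 \sqrt{58111515047579}}{1570443}$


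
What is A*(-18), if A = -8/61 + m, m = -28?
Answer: 30888/61 ≈ 506.36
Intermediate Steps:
A = -1716/61 (A = -8/61 - 28 = -1716/61 ≈ -28.131)
A*(-18) = -1716/61*(-18) = 30888/61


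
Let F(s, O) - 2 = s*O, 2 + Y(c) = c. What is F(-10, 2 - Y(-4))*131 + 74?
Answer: -10144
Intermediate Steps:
Y(c) = -2 + c
F(s, O) = 2 + O*s (F(s, O) = 2 + s*O = 2 + O*s)
F(-10, 2 - Y(-4))*131 + 74 = (2 + (2 - (-2 - 4))*(-10))*131 + 74 = (2 + (2 - 1*(-6))*(-10))*131 + 74 = (2 + (2 + 6)*(-10))*131 + 74 = (2 + 8*(-10))*131 + 74 = (2 - 80)*131 + 74 = -78*131 + 74 = -10218 + 74 = -10144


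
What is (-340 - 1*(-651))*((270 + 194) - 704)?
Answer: -74640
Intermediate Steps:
(-340 - 1*(-651))*((270 + 194) - 704) = (-340 + 651)*(464 - 704) = 311*(-240) = -74640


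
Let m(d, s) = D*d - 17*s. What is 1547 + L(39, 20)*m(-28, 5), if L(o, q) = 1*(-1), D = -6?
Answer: 1464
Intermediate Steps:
L(o, q) = -1
m(d, s) = -17*s - 6*d (m(d, s) = -6*d - 17*s = -17*s - 6*d)
1547 + L(39, 20)*m(-28, 5) = 1547 - (-17*5 - 6*(-28)) = 1547 - (-85 + 168) = 1547 - 1*83 = 1547 - 83 = 1464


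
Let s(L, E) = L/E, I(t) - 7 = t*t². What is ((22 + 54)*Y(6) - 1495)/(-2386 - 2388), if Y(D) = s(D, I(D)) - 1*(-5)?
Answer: 248189/1064602 ≈ 0.23313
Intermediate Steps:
I(t) = 7 + t³ (I(t) = 7 + t*t² = 7 + t³)
Y(D) = 5 + D/(7 + D³) (Y(D) = D/(7 + D³) - 1*(-5) = D/(7 + D³) + 5 = 5 + D/(7 + D³))
((22 + 54)*Y(6) - 1495)/(-2386 - 2388) = ((22 + 54)*(5 + 6/(7 + 6³)) - 1495)/(-2386 - 2388) = (76*(5 + 6/(7 + 216)) - 1495)/(-4774) = (76*(5 + 6/223) - 1495)*(-1/4774) = (76*(1121/223) - 1495)*(-1/4774) = (85196/223 - 1495)*(-1/4774) = -248189/223*(-1/4774) = 248189/1064602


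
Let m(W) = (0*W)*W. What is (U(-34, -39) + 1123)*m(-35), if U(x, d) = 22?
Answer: 0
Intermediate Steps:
m(W) = 0 (m(W) = 0*W = 0)
(U(-34, -39) + 1123)*m(-35) = (22 + 1123)*0 = 1145*0 = 0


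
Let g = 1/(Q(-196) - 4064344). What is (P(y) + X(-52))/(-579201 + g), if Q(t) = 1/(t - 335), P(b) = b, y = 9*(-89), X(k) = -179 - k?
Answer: 500694666280/312503072633799 ≈ 0.0016022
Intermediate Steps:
y = -801
Q(t) = 1/(-335 + t)
g = -531/2158166665 (g = 1/(1/(-335 - 196) - 4064344) = 1/(1/(-531) - 4064344) = 1/(-1/531 - 4064344) = 1/(-2158166665/531) = -531/2158166665 ≈ -2.4604e-7)
(P(y) + X(-52))/(-579201 + g) = (-801 + (-179 - 1*(-52)))/(-579201 - 531/2158166665) = (-801 + (-179 + 52))/(-1250012290535196/2158166665) = (-801 - 127)*(-2158166665/1250012290535196) = -928*(-2158166665/1250012290535196) = 500694666280/312503072633799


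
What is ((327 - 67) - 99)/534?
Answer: 161/534 ≈ 0.30150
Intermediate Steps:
((327 - 67) - 99)/534 = (260 - 99)*(1/534) = 161*(1/534) = 161/534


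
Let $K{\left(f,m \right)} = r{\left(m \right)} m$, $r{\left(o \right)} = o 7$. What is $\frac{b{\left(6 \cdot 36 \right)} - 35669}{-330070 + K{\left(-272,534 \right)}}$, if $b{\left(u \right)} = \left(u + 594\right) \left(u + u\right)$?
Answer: $\frac{314251}{1666022} \approx 0.18862$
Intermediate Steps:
$r{\left(o \right)} = 7 o$
$K{\left(f,m \right)} = 7 m^{2}$ ($K{\left(f,m \right)} = 7 m m = 7 m^{2}$)
$b{\left(u \right)} = 2 u \left(594 + u\right)$ ($b{\left(u \right)} = \left(594 + u\right) 2 u = 2 u \left(594 + u\right)$)
$\frac{b{\left(6 \cdot 36 \right)} - 35669}{-330070 + K{\left(-272,534 \right)}} = \frac{2 \cdot 6 \cdot 36 \left(594 + 6 \cdot 36\right) - 35669}{-330070 + 7 \cdot 534^{2}} = \frac{2 \cdot 216 \left(594 + 216\right) - 35669}{-330070 + 7 \cdot 285156} = \frac{2 \cdot 216 \cdot 810 - 35669}{-330070 + 1996092} = \frac{349920 - 35669}{1666022} = 314251 \cdot \frac{1}{1666022} = \frac{314251}{1666022}$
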